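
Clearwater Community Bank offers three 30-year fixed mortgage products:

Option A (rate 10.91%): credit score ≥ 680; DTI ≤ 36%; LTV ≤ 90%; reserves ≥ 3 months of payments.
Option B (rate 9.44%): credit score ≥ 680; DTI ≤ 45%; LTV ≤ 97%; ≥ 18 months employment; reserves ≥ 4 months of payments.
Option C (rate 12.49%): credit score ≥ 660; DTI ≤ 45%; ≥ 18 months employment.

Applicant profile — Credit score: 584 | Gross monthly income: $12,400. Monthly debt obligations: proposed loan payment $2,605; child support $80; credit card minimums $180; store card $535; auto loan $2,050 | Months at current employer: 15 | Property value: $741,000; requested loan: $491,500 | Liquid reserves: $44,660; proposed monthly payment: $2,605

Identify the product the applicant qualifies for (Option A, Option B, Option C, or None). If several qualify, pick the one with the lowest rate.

Total debts = (2,605 + 80 + 180 + 535 + 2,050) = 5,450; DTI = 5,450/12,400 = 44%.
LTV = 491,500/741,000 = 66.3%.
Reserves = 44,660/2,605 = 17.1 months.
Option A: score 584 < 680; DTI 44% > 36%; LTV 66.3% ≤ 90%; reserves 17.1 ≥ 3 mo → does not qualify.
Option B: score 584 < 680; DTI 44% ≤ 45%; LTV 66.3% ≤ 97%; employment 15 < 18 mo; reserves 17.1 ≥ 4 mo → does not qualify.
Option C: score 584 < 660; DTI 44% ≤ 45%; employment 15 < 18 mo → does not qualify.

None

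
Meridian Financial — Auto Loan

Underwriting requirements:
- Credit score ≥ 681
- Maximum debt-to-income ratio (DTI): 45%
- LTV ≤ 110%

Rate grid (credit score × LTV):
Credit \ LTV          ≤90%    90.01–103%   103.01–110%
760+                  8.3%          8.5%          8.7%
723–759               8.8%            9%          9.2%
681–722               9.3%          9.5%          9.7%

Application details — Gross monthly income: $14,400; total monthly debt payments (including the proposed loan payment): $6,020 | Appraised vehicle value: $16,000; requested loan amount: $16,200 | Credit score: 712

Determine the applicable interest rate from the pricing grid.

Credit score 712 ≥ 681; DTI = 6,020/14,400 = 41.8% ≤ 45%
LTV: 16,200 ÷ 16,000 = 101.2%, within 110% cap
Credit 712 → row 681–722; LTV 101.2% → column 90.01–103%. Grid cell → 9.5%.

9.5%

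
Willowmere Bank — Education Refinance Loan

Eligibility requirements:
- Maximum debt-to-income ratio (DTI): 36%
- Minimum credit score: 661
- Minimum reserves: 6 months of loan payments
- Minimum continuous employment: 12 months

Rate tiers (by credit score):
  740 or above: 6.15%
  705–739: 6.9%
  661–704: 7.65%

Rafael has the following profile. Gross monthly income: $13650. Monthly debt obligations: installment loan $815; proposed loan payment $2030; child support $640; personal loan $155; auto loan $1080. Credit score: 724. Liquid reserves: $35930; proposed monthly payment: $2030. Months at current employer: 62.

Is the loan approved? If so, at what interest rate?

Credit score 724 ≥ 661 (meets minimum)
Employment 62 ≥ 12 months
Total monthly debts = (815 + 2,030 + 640 + 155 + 1,080) = 4,720. Debt-to-income = 4,720/13,650 = 34.6% — meets 36% limit
Reserves: 35,930 ÷ 2,030 = 17.7 months (meets 6-month minimum)
All requirements met. Score 724 falls in the 705–739 tier → 6.9%.

Approved at 6.9%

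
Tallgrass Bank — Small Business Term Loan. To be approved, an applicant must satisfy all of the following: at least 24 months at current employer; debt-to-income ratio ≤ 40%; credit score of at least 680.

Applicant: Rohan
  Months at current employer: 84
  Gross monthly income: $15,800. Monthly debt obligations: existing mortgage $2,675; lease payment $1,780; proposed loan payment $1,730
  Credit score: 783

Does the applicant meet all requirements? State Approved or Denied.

Employment 84 ≥ 24 months
Total monthly debts = (2,675 + 1,780 + 1,730) = 6,185. Debt-to-income = 6,185/15,800 = 39.1% — meets 40% limit
Credit score 783 ≥ 680 (meets)
All criteria satisfied.

Approved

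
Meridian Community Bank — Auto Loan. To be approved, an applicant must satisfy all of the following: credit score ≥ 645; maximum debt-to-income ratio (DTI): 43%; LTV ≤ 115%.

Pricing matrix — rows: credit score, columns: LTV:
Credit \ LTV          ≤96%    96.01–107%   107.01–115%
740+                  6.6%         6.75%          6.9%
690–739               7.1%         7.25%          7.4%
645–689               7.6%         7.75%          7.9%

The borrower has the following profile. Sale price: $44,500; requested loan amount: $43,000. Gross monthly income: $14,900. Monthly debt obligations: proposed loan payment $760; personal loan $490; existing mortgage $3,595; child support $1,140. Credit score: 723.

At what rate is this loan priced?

Credit score 723 ≥ 645; Total monthly debts = (760 + 490 + 3,595 + 1,140) = 5,985. DTI = 5,985/14,900 = 40.2% ≤ 43%
Loan-to-value = 43,000/44,500 = 96.6% — pass (115% max)
Credit 723 → row 690–739; LTV 96.6% → column 96.01–107%. Grid cell → 7.25%.

7.25%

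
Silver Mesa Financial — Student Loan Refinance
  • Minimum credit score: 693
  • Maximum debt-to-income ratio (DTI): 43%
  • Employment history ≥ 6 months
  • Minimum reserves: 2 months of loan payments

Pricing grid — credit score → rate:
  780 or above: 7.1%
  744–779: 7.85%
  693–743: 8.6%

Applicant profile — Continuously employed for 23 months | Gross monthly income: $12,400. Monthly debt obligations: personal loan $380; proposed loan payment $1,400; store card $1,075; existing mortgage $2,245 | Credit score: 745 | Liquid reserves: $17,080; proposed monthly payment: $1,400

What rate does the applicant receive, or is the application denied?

Credit score 745 ≥ 693 (meets minimum)
Reserves = 17,080/1,400 = 12.2 months ≥ 2
Employment 23 ≥ 6 months
Total monthly debts = (380 + 1,400 + 1,075 + 2,245) = 5,100. DTI: 5,100 ÷ 12,400 = 41.1%, within the 43% cap
All requirements met. Score 745 falls in the 744–779 tier → 7.85%.

Approved at 7.85%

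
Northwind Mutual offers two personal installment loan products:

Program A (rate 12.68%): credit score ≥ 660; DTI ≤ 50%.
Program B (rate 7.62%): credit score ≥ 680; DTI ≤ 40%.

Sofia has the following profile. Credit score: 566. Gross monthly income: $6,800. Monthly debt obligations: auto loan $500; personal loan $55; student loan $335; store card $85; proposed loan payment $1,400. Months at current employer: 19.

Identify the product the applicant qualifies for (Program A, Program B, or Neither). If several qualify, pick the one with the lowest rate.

Neither

Total debts = (500 + 55 + 335 + 85 + 1,400) = 2,375; DTI = 2,375/6,800 = 34.9%.
Program A: score 566 < 660; DTI 34.9% ≤ 50% → does not qualify.
Program B: score 566 < 680; DTI 34.9% ≤ 40% → does not qualify.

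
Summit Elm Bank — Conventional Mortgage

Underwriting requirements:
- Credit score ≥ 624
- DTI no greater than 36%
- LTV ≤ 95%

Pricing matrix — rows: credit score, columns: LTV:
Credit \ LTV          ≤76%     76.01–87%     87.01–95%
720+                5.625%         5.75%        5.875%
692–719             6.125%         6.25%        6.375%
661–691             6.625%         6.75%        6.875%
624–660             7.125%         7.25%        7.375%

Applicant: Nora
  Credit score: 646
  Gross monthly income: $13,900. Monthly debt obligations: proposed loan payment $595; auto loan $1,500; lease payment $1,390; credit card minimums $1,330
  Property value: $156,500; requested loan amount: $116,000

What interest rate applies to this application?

7.125%

Credit score 646 ≥ 624; Total monthly debts = (595 + 1,500 + 1,390 + 1,330) = 4,815. Debt-to-income = 4,815/13,900 = 34.6% — meets 36% limit
LTV: 116,000 ÷ 156,500 = 74.1%, within 95% cap
Score 646 is in the 624–660 band; LTV 74.1% is in the ≤76% band → 7.125%.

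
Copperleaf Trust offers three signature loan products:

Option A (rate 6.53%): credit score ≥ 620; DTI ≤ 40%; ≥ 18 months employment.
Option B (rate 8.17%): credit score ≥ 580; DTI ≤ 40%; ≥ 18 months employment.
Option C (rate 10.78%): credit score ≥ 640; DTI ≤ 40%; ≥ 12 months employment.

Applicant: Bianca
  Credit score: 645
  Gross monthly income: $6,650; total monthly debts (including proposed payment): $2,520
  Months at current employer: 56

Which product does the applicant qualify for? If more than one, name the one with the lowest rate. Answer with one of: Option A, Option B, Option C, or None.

Option A

DTI = 2,520/6,650 = 37.9%.
Option A: score 645 ≥ 620; DTI 37.9% ≤ 40%; employment 56 ≥ 18 mo → qualifies.
Option B: score 645 ≥ 580; DTI 37.9% ≤ 40%; employment 56 ≥ 18 mo → qualifies.
Option C: score 645 ≥ 640; DTI 37.9% ≤ 40%; employment 56 ≥ 12 mo → qualifies.
Qualifying: Option A, Option B, Option C. Lowest rate is 6.53% → Option A.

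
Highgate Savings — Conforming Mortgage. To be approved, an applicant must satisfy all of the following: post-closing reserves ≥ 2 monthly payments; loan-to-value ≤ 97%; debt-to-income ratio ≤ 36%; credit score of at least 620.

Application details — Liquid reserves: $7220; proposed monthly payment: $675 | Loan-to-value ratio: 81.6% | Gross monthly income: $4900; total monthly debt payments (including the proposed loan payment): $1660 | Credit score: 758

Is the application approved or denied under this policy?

Approved

Liquid reserves cover 7,220/675 = 10.7 months — ≥ 2 required
LTV 81.6% — within 97%
Debt-to-income = 1,660/4,900 = 33.9% — meets 36% limit
Credit score 758 ≥ 620 (meets)
All criteria satisfied.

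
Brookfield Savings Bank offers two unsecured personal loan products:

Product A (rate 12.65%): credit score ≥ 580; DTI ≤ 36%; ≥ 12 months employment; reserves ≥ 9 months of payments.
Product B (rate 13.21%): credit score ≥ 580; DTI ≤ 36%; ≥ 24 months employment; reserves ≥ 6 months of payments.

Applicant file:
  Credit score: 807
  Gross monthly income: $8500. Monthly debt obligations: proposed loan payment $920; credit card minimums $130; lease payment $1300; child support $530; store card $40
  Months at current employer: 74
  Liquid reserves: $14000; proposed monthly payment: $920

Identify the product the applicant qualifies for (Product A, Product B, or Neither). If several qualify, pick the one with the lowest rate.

Total debts = (920 + 130 + 1,300 + 530 + 40) = 2,920; DTI = 2,920/8,500 = 34.4%.
Reserves = 14,000/920 = 15.2 months.
Product A: score 807 ≥ 580; DTI 34.4% ≤ 36%; employment 74 ≥ 12 mo; reserves 15.2 ≥ 9 mo → qualifies.
Product B: score 807 ≥ 580; DTI 34.4% ≤ 36%; employment 74 ≥ 24 mo; reserves 15.2 ≥ 6 mo → qualifies.
Qualifying: Product A, Product B. Lowest rate is 12.65% → Product A.

Product A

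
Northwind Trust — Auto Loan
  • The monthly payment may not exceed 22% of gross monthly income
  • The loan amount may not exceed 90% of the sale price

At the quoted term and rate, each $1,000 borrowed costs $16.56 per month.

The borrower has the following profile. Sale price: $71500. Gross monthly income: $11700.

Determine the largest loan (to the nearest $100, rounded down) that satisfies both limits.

$64,300

Payment cap: 22% × $11,700 = $2,574/month.
At $16.56 per $1,000, that supports 2,574/16.56 × 1,000 ≈ $155,434 → $155,400.
LTV cap: 90% × $71,500 = $64,350 → $64,300.
Binding constraint: loan-to-value.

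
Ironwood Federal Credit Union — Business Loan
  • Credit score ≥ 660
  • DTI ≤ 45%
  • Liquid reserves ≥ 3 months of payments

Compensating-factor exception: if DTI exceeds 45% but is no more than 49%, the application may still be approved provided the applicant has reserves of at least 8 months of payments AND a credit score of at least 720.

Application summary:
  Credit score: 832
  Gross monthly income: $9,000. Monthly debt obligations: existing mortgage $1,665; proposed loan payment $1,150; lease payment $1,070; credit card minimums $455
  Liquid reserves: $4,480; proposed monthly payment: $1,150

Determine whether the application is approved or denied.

Denied

Credit score 832 ≥ 660 (meets base)
Total debts = (1,665 + 1,150 + 1,070 + 455) = 4,340. DTI: 4,340 ÷ 9,000 = 48.2%, over the 45% base limit.
Reserves = 4,480/1,150 = 3.9 months ≥ 3
DTI 48.2% is within the 45%–49% exception band; checking compensating factors.
Reserves 3.9 < 8 months; credit score 832 ≥ 720.
Override conditions not both satisfied; exception does not apply.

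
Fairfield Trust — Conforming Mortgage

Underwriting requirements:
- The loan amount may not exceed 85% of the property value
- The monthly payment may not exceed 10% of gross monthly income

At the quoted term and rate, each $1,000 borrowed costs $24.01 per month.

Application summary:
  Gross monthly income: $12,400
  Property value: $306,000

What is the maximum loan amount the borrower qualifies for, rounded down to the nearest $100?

$51,600

Payment cap: 10% × $12,400 = $1,240/month.
At $24.01 per $1,000, that supports 1,240/24.01 × 1,000 ≈ $51,645 → $51,600.
LTV cap: 85% × $306,000 = $260,100 → $260,100.
Binding constraint: payment-to-income.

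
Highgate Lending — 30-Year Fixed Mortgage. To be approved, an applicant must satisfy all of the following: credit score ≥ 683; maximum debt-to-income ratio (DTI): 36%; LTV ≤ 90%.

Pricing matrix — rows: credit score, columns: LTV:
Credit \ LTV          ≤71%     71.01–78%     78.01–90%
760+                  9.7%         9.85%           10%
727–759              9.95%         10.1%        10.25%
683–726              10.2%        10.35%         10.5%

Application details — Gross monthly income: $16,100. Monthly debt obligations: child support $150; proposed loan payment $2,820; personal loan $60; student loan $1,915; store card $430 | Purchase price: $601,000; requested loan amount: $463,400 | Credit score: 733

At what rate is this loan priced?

10.1%

Credit score 733 ≥ 683; Total monthly debts = (150 + 2,820 + 60 + 1,915 + 430) = 5,375. DTI: 5,375 ÷ 16,100 = 33.4%, within the 36% cap
Loan-to-value = 463,400/601,000 = 77.1% — pass (90% max)
Row: 733 falls in 727–759. Column: 77.1% falls in 71.01–78%. Rate = 10.1%.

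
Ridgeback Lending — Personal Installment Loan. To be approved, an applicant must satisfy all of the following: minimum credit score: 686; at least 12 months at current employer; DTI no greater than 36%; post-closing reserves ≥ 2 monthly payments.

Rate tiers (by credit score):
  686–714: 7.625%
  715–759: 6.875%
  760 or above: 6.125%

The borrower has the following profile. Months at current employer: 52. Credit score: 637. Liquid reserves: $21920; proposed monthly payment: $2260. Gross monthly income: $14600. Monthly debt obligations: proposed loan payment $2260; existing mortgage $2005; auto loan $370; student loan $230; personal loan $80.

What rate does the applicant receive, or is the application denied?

Denied

Credit score 637 < 686 (below minimum)
Employment 52 ≥ 12 months
Total monthly debts = (2,260 + 2,005 + 370 + 230 + 80) = 4,945. DTI = 4,945/14,600 = 33.9% ≤ 36%
Reserves: 21,920 ÷ 2,260 = 9.7 months (meets 2-month minimum)
Not all requirements met → denied.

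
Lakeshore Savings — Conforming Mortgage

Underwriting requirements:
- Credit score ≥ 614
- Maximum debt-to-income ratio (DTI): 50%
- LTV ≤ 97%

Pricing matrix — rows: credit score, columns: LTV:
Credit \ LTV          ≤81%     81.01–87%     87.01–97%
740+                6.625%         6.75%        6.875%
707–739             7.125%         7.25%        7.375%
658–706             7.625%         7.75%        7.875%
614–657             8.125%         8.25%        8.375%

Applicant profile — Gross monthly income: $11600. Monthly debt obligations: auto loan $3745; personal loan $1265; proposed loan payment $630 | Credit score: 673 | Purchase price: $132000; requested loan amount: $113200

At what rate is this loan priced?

Credit score 673 ≥ 614; Total monthly debts = (3,745 + 1,265 + 630) = 5,640. DTI: 5,640 ÷ 11,600 = 48.6%, within the 50% cap
LTV: 113,200 ÷ 132,000 = 85.8%, within 97% cap
Score 673 is in the 658–706 band; LTV 85.8% is in the 81.01–87% band → 7.75%.

7.75%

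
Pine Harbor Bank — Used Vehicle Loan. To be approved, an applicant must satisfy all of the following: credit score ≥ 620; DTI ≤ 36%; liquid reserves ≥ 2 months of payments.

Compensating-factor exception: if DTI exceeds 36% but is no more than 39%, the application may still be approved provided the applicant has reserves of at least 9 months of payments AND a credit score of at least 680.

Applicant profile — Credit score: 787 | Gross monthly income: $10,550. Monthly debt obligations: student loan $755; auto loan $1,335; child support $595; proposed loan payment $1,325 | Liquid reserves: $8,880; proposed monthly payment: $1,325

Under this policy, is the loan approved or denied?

Denied

Credit score 787 ≥ 620 (meets base)
Total debts = (755 + 1,335 + 595 + 1,325) = 4,010. DTI = 4,010/10,550 = 38% > 36% — standard DTI limit exceeded.
Liquid reserves cover 8,880/1,325 = 6.7 months — ≥ 2 required
DTI 38% is within the 36%–39% exception band; checking compensating factors.
Override check — reserves: 6.7 mo (short of 9); score: 787 (ok).
Override conditions not both satisfied; exception does not apply.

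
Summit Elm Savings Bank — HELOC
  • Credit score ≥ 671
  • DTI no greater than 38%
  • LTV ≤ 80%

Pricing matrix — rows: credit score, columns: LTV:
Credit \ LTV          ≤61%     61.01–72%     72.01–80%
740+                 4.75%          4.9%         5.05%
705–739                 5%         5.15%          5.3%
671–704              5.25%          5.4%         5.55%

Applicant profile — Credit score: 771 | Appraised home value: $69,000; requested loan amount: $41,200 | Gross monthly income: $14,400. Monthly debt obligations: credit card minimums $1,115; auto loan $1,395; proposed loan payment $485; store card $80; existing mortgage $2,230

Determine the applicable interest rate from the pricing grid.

Credit score 771 ≥ 671; Total monthly debts = (1,115 + 1,395 + 485 + 80 + 2,230) = 5,305. DTI = 5,305/14,400 = 36.8% ≤ 38%
Loan-to-value = 41,200/69,000 = 59.7% — pass (80% max)
Row: 771 falls in 740+. Column: 59.7% falls in ≤61%. Rate = 4.75%.

4.75%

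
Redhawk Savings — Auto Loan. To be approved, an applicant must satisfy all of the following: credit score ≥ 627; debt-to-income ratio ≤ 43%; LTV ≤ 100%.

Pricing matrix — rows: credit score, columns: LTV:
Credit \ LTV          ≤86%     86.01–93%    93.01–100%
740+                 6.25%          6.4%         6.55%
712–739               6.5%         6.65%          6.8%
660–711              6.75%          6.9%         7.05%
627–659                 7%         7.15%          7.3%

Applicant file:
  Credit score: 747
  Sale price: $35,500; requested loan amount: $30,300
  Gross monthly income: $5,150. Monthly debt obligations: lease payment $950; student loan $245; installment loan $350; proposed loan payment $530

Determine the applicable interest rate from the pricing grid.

6.25%

Credit score 747 ≥ 627; Total monthly debts = (950 + 245 + 350 + 530) = 2,075. DTI: 2,075 ÷ 5,150 = 40.3%, within the 43% cap
Loan-to-value = 30,300/35,500 = 85.4% — pass (100% max)
Row: 747 falls in 740+. Column: 85.4% falls in ≤86%. Rate = 6.25%.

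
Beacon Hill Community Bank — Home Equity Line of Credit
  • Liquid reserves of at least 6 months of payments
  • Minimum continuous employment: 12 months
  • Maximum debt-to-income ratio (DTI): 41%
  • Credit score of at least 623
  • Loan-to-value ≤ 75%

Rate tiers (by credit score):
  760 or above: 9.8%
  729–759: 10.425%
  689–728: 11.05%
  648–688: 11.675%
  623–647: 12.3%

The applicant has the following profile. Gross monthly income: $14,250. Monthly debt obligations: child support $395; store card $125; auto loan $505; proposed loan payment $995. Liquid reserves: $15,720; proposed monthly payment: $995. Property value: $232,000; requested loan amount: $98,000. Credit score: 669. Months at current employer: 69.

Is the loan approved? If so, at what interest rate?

Credit score 669 ≥ 623 (meets minimum)
Employment 69 ≥ 12 months
Total monthly debts = (395 + 125 + 505 + 995) = 2,020. DTI = 2,020/14,250 = 14.2% ≤ 41%
Reserves = 15,720/995 = 15.8 months ≥ 6
LTV = 98,000/232,000 = 42.2% ≤ 75%
All requirements met. Score 669 falls in the 648–688 tier → 11.675%.

Approved at 11.675%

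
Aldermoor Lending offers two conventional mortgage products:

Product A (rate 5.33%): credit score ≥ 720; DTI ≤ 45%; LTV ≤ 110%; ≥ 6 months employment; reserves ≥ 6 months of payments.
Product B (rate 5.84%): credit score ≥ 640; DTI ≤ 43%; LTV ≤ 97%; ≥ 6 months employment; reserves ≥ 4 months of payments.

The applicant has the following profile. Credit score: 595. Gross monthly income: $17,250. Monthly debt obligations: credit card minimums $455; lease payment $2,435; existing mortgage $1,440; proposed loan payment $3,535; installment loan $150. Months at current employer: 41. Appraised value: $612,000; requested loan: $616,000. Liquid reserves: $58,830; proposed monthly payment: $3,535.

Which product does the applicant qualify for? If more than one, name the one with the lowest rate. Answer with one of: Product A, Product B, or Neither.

Neither

Total debts = (455 + 2,435 + 1,440 + 3,535 + 150) = 8,015; DTI = 8,015/17,250 = 46.5%.
LTV = 616,000/612,000 = 100.7%.
Reserves = 58,830/3,535 = 16.6 months.
Product A: score 595 < 720; DTI 46.5% > 45%; LTV 100.7% ≤ 110%; employment 41 ≥ 6 mo; reserves 16.6 ≥ 6 mo → does not qualify.
Product B: score 595 < 640; DTI 46.5% > 43%; LTV 100.7% > 97%; employment 41 ≥ 6 mo; reserves 16.6 ≥ 4 mo → does not qualify.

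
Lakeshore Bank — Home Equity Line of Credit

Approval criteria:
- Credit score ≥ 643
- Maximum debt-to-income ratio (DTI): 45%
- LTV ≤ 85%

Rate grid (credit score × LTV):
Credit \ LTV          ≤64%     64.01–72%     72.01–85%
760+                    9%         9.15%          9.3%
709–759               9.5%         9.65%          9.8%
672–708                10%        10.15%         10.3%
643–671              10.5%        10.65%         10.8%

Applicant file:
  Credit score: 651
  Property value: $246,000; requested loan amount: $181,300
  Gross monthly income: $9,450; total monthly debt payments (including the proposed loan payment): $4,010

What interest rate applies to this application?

10.8%

Credit score 651 ≥ 643; DTI = 4,010/9,450 = 42.4% ≤ 45%
LTV: 181,300 ÷ 246,000 = 73.7%, within 85% cap
Credit 651 → row 643–671; LTV 73.7% → column 72.01–85%. Grid cell → 10.8%.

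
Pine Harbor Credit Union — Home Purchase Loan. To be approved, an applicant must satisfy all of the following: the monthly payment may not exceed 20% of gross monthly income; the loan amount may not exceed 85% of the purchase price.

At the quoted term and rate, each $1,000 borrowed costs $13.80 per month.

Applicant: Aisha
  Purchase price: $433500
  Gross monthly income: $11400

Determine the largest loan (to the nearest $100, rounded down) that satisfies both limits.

Payment cap: 20% × $11,400 = $2,280/month.
At $13.80 per $1,000, that supports 2,280/13.80 × 1,000 ≈ $165,217 → $165,200.
LTV cap: 85% × $433,500 = $368,475 → $368,400.
Binding constraint: payment-to-income.

$165,200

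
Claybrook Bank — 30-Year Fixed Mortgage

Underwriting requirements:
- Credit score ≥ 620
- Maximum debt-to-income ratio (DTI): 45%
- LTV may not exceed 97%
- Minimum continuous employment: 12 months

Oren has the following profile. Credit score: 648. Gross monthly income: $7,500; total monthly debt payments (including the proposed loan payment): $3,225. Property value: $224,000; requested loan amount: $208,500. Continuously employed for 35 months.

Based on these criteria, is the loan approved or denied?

Credit score 648 ≥ 620 (meets)
DTI: 3,225 ÷ 7,500 = 43%, within the 45% cap
Loan-to-value = 208,500/224,000 = 93.1% — pass (97% max)
Employment 35 ≥ 12 months
All criteria satisfied.

Approved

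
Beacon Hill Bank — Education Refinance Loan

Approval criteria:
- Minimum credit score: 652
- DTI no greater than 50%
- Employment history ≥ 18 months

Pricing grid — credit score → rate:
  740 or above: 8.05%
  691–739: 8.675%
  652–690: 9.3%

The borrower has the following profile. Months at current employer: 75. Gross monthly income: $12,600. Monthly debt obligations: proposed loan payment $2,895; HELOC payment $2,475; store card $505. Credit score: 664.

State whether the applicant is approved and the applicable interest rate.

Approved at 9.3%

Credit score 664 ≥ 652 (meets minimum)
Employment 75 ≥ 18 months
Total monthly debts = (2,895 + 2,475 + 505) = 5,875. DTI: 5,875 ÷ 12,600 = 46.6%, within the 50% cap
All requirements met. Score 664 falls in the 652–690 tier → 9.3%.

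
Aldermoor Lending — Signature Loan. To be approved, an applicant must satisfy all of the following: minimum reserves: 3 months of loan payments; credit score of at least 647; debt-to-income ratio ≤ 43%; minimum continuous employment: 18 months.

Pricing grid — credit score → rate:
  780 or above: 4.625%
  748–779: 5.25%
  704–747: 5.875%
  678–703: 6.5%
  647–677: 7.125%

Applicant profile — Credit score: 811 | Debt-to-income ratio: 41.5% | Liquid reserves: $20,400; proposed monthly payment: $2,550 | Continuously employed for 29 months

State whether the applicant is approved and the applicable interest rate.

Credit score 811 ≥ 647 (meets minimum)
DTI 41.5% is within the 43% limit
Reserves = 20,400/2,550 = 8.0 months ≥ 3
Employment 29 ≥ 18 months
All requirements met. Score 811 falls in the 780 or above tier → 4.625%.

Approved at 4.625%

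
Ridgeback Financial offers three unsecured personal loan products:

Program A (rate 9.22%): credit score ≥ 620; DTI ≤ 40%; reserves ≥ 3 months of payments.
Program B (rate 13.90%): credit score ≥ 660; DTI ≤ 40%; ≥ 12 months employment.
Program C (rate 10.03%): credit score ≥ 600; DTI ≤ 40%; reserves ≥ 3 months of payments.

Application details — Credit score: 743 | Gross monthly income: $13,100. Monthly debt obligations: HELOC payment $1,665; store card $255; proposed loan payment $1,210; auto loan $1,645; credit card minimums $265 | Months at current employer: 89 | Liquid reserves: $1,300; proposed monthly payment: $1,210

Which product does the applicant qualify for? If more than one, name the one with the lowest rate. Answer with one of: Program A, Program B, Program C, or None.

Program B

Total debts = (1,665 + 255 + 1,210 + 1,645 + 265) = 5,040; DTI = 5,040/13,100 = 38.5%.
Reserves = 1,300/1,210 = 1.1 months.
Program A: score 743 ≥ 620; DTI 38.5% ≤ 40%; reserves 1.1 < 3 mo → does not qualify.
Program B: score 743 ≥ 660; DTI 38.5% ≤ 40%; employment 89 ≥ 12 mo → qualifies.
Program C: score 743 ≥ 600; DTI 38.5% ≤ 40%; reserves 1.1 < 3 mo → does not qualify.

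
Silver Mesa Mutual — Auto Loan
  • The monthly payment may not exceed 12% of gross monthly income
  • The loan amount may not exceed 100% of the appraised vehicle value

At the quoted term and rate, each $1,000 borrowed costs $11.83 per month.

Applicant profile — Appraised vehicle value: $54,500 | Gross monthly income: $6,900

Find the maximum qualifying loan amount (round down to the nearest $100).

$54,500

Payment cap: 12% × $6,900 = $828/month.
At $11.83 per $1,000, that supports 828/11.83 × 1,000 ≈ $69,991 → $69,900.
LTV cap: 100% × $54,500 = $54,500 → $54,500.
Binding constraint: loan-to-value.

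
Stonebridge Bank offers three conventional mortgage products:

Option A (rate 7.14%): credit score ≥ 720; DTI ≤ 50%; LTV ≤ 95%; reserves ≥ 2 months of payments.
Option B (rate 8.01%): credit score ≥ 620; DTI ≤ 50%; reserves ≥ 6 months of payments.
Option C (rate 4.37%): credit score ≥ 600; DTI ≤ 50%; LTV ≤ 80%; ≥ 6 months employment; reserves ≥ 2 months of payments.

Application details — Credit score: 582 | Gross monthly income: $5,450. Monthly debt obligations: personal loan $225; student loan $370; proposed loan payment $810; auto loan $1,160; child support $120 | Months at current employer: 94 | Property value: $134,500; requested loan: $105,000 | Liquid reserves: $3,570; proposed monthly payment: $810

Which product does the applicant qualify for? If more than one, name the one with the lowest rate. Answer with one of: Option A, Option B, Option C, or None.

None

Total debts = (225 + 370 + 810 + 1,160 + 120) = 2,685; DTI = 2,685/5,450 = 49.3%.
LTV = 105,000/134,500 = 78.1%.
Reserves = 3,570/810 = 4.4 months.
Option A: score 582 < 720; DTI 49.3% ≤ 50%; LTV 78.1% ≤ 95%; reserves 4.4 ≥ 2 mo → does not qualify.
Option B: score 582 < 620; DTI 49.3% ≤ 50%; reserves 4.4 < 6 mo → does not qualify.
Option C: score 582 < 600; DTI 49.3% ≤ 50%; LTV 78.1% ≤ 80%; employment 94 ≥ 6 mo; reserves 4.4 ≥ 2 mo → does not qualify.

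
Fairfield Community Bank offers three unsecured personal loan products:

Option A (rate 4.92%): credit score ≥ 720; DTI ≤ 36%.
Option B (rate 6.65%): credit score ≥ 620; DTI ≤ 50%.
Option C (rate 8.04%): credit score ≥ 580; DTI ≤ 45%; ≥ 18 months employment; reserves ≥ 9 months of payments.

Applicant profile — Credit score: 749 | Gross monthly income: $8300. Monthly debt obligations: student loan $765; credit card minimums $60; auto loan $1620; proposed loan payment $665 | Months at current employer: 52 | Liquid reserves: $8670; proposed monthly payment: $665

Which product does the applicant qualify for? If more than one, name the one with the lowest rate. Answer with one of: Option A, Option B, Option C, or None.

Total debts = (765 + 60 + 1,620 + 665) = 3,110; DTI = 3,110/8,300 = 37.5%.
Reserves = 8,670/665 = 13.0 months.
Option A: score 749 ≥ 720; DTI 37.5% > 36% → does not qualify.
Option B: score 749 ≥ 620; DTI 37.5% ≤ 50% → qualifies.
Option C: score 749 ≥ 580; DTI 37.5% ≤ 45%; employment 52 ≥ 18 mo; reserves 13.0 ≥ 9 mo → qualifies.
Qualifying: Option B, Option C. Lowest rate is 6.65% → Option B.

Option B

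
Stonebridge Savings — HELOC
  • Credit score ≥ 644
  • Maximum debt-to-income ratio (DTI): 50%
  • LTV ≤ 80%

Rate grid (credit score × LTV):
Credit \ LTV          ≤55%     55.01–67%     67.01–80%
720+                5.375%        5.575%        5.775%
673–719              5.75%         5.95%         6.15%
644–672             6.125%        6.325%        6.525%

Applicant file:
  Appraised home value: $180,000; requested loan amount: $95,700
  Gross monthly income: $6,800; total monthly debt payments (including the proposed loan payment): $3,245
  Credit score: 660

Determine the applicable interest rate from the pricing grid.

Credit score 660 ≥ 644; Debt-to-income = 3,245/6,800 = 47.7% — meets 50% limit
Loan-to-value = 95,700/180,000 = 53.2% — pass (80% max)
Score 660 is in the 644–672 band; LTV 53.2% is in the ≤55% band → 6.125%.

6.125%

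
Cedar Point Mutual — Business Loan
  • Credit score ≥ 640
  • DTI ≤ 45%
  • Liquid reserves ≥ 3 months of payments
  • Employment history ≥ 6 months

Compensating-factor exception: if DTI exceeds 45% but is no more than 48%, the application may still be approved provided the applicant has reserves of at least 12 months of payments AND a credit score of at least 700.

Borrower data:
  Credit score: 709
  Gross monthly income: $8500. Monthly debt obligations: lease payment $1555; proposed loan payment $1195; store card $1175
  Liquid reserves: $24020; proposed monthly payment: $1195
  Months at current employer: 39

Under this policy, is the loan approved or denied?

Approved

Credit score 709 ≥ 640 (meets base)
Total debts = (1,555 + 1,195 + 1,175) = 3,925. DTI = 3,925/8,500 = 46.2% > 45% — standard DTI limit exceeded.
Liquid reserves cover 24,020/1,195 = 20.1 months — ≥ 3 required
Employment 39 ≥ 6 months
46.2% falls in the override range (45%–48%), so the compensating-factor test applies.
Reserves 20.1 ≥ 12 months; credit score 709 ≥ 700.
Both override conditions satisfied; DTI exception granted.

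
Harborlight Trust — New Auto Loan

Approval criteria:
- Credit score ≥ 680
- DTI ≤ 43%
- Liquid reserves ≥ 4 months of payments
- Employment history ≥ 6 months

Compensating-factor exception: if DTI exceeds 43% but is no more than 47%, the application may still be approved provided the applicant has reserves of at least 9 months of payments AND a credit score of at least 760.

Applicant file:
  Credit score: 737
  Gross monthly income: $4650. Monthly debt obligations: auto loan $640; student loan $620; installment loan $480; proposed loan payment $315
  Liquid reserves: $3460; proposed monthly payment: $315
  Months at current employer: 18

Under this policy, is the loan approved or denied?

Credit score 737 ≥ 680 (meets base)
Total debts = (640 + 620 + 480 + 315) = 2,055. DTI: 2,055 ÷ 4,650 = 44.2%, over the 43% base limit.
Liquid reserves cover 3,460/315 = 11.0 months — ≥ 4 required
Employment 18 ≥ 6 months
44.2% falls in the override range (43%–47%), so the compensating-factor test applies.
Override check — reserves: 11.0 mo (ok); score: 737 (below 760).
Override conditions not both satisfied; exception does not apply.

Denied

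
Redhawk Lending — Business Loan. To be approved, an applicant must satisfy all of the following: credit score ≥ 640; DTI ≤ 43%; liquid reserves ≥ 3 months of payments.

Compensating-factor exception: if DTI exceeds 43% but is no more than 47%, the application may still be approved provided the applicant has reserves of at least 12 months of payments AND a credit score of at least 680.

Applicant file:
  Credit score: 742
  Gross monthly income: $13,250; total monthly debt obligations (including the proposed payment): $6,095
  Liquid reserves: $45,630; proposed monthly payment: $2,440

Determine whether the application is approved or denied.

Approved

Credit score 742 ≥ 640 (meets base)
DTI: 6,095 ÷ 13,250 = 46%, over the 43% base limit.
Reserves = 45,630/2,440 = 18.7 months ≥ 3
DTI 46% is within the 43%–47% exception band; checking compensating factors.
Reserves 18.7 ≥ 12 months; credit score 742 ≥ 680.
Both override conditions satisfied; DTI exception granted.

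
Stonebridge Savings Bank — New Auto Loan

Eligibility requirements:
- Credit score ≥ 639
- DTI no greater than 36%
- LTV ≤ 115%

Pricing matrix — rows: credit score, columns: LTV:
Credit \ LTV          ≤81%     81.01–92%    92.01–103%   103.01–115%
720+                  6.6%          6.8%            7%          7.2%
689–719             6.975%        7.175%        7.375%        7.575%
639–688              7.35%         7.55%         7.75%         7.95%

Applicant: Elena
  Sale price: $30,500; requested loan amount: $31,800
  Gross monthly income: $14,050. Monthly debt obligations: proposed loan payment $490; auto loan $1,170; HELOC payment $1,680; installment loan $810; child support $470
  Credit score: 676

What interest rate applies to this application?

Credit score 676 ≥ 639; Total monthly debts = (490 + 1,170 + 1,680 + 810 + 470) = 4,620. DTI = 4,620/14,050 = 32.9% ≤ 36%
Loan-to-value = 31,800/30,500 = 104.3% — pass (115% max)
Credit 676 → row 639–688; LTV 104.3% → column 103.01–115%. Grid cell → 7.95%.

7.95%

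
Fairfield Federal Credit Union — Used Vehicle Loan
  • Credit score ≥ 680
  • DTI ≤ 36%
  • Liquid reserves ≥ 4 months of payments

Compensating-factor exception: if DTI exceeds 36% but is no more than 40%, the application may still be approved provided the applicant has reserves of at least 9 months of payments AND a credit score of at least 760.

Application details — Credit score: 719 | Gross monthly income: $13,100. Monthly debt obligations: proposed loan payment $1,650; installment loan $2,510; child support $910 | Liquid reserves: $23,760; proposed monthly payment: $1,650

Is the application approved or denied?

Credit score 719 ≥ 680 (meets base)
Total debts = (1,650 + 2,510 + 910) = 5,070. DTI = 5,070/13,100 = 38.7% > 36% — standard DTI limit exceeded.
Reserves: 23,760 ÷ 1,650 = 14.4 months (meets 4-month minimum)
38.7% falls in the override range (36%–40%), so the compensating-factor test applies.
Override check — reserves: 14.4 mo (ok); score: 719 (below 760).
Compensating-factor requirement not fully met.

Denied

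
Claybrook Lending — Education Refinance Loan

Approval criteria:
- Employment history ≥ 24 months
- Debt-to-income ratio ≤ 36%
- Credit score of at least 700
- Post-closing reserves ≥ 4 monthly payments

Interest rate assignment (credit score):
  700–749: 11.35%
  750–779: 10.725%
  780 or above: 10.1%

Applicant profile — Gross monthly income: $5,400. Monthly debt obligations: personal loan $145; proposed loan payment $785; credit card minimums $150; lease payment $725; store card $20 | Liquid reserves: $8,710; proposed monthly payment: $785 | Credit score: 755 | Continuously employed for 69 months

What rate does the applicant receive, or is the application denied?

Credit score 755 ≥ 700 (meets minimum)
Employment 69 ≥ 24 months
Total monthly debts = (145 + 785 + 150 + 725 + 20) = 1,825. DTI: 1,825 ÷ 5,400 = 33.8%, within the 36% cap
Reserves = 8,710/785 = 11.1 months ≥ 4
All requirements met. Score 755 falls in the 750–779 tier → 10.725%.

Approved at 10.725%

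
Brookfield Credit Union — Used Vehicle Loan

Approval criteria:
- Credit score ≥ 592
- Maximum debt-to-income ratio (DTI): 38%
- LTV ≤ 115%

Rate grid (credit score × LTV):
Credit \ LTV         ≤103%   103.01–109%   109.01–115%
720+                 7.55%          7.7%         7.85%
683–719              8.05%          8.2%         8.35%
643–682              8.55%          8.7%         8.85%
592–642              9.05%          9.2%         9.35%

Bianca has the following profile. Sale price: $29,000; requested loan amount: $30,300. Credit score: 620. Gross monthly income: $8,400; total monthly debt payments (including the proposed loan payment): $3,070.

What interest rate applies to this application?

Credit score 620 ≥ 592; Debt-to-income = 3,070/8,400 = 36.5% — meets 38% limit
LTV = 30,300/29,000 = 104.5% ≤ 115%
Score 620 is in the 592–642 band; LTV 104.5% is in the 103.01–109% band → 9.2%.

9.2%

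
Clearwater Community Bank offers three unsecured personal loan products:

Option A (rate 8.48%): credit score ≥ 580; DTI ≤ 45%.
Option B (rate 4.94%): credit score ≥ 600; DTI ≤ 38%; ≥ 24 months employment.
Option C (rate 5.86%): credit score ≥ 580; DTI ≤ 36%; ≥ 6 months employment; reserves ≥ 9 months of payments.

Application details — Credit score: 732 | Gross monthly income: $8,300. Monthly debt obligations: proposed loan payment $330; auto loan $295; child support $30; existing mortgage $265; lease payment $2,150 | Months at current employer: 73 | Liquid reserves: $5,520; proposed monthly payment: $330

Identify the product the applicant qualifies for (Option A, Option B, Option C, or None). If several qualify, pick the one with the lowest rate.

Total debts = (330 + 295 + 30 + 265 + 2,150) = 3,070; DTI = 3,070/8,300 = 37%.
Reserves = 5,520/330 = 16.7 months.
Option A: score 732 ≥ 580; DTI 37% ≤ 45% → qualifies.
Option B: score 732 ≥ 600; DTI 37% ≤ 38%; employment 73 ≥ 24 mo → qualifies.
Option C: score 732 ≥ 580; DTI 37% > 36%; employment 73 ≥ 6 mo; reserves 16.7 ≥ 9 mo → does not qualify.
Qualifying: Option A, Option B. Lowest rate is 4.94% → Option B.

Option B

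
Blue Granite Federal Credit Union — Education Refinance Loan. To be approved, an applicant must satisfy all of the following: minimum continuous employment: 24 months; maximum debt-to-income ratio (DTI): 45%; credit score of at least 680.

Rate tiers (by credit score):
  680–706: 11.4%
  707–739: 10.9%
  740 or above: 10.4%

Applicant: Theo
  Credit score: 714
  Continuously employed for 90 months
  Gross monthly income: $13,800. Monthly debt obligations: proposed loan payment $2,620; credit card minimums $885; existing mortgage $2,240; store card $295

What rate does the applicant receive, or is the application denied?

Approved at 10.9%

Credit score 714 ≥ 680 (meets minimum)
Employment 90 ≥ 24 months
Total monthly debts = (2,620 + 885 + 2,240 + 295) = 6,040. Debt-to-income = 6,040/13,800 = 43.8% — meets 45% limit
All requirements met. Score 714 falls in the 707–739 tier → 10.9%.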